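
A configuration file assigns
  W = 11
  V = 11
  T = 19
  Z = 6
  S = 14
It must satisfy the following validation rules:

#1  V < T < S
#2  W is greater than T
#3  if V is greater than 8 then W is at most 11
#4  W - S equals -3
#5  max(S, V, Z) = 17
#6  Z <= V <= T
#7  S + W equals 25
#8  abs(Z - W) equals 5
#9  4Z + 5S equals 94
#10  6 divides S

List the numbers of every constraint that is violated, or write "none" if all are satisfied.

The assignment fails constraints 1, 2, 5, and 10.

#1 values 11, 19, 14; T = 19 is not < S = 14  FAIL
#2 W = 11, T = 19; 11 ≤ 19 (want >)  FAIL
#3 V = 11 > 8, so we need W ≤ 11; W = 11 ≤ 11  OK
#4 W - S = 11 - 14 = -3  OK
#5 max(14, 11, 6) = 14, not 17  FAIL
#6 values 6 <= 11 <= 19  OK
#7 S + W = 14 + 11 = 25  OK
#8 abs(6 - 11) = 5  OK
#9 4Z + 5S = 4(6) + 5(14) = 94  OK
#10 14 = 6*2 + 2, so 6 does not divide 14  FAIL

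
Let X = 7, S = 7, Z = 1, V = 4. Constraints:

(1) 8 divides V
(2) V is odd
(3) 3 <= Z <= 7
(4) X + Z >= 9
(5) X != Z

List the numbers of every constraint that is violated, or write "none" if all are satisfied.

(1) 4 = 8*0 + 4, so 8 does not divide 4  fails
(2) V = 4 is even  fails
(3) Z = 1 is outside [3, 7]  fails
(4) X + Z = 7 + 1 = 8; 8 < 9, bound 9 not met  fails
(5) X = 7, Z = 1; distinct  holds

The assignment fails constraints 1, 2, 3, and 4.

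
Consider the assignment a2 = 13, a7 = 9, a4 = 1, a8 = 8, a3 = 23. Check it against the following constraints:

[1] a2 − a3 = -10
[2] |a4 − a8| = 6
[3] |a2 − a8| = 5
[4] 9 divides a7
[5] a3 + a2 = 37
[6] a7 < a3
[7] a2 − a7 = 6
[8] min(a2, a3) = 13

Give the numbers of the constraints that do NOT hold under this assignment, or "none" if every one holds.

Constraints 2, 5, and 7 are violated.

[1] a2 − a3 = 13 − 23 = -10 — OK.
[2] |1 − 8| = 7, not 6 — violated.
[3] |13 − 8| = 5 — OK.
[4] 9 / 9 = 1, so 9 divides 9 — OK.
[5] a3 + a2 = 23 + 13 = 36, not 37 — violated.
[6] a7 = 9, a3 = 23; 9 < 23 — OK.
[7] a2 − a7 = 13 − 9 = 4, not 6 — violated.
[8] min(13, 23) = 13 — OK.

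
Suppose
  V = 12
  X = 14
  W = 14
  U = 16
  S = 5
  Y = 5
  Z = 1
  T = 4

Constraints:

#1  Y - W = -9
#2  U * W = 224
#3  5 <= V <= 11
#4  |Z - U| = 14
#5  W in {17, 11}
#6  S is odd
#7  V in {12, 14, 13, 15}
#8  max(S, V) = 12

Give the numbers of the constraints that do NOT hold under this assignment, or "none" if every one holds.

#1 Y - W = 5 - 14 = -9 — satisfied.
#2 U * W = 16 * 14 = 224 — satisfied.
#3 V = 12 is outside [5, 11] — violated.
#4 |1 - 16| = 15, not 14 — violated.
#5 W = 14 is not in {17, 11} — violated.
#6 S = 5 is odd — satisfied.
#7 V = 12 is in {12, 14, 13, 15} — satisfied.
#8 max(5, 12) = 12 — satisfied.

Constraints 3, 4, and 5 are violated.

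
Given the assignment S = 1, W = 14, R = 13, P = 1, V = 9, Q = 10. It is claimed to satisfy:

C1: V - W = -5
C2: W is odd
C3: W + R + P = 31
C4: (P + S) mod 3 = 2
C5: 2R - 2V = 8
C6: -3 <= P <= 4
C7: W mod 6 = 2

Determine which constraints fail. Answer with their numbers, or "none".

C1: V - W = 9 - 14 = -5 — satisfied.
C2: W = 14 is even — violated.
C3: W + R + P = 14 + 13 + 1 = 28, not 31 — violated.
C4: P + S = 2; 2 mod 3 = 2 — satisfied.
C5: 2R - 2V = 2(13) - 2(9) = 8 — satisfied.
C6: P = 1 lies in [-3, 4] — satisfied.
C7: 14 mod 6 = 2 — satisfied.

Constraints 2, 3 are violated.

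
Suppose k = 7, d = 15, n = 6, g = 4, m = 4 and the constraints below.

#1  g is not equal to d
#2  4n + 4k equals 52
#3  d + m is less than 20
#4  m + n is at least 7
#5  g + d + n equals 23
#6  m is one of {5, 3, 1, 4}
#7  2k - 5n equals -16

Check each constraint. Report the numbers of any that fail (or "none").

#1 g = 4, d = 15; distinct  true
#2 4n + 4k = 4(6) + 4(7) = 52  true
#3 d + m = 15 + 4 = 19; 19 < 20  true
#4 m + n = 4 + 6 = 10; 10 ≥ 7  true
#5 g + d + n = 4 + 15 + 6 = 25, not 23  false
#6 m = 4 is in {5, 3, 1, 4}  true
#7 2k - 5n = 2(7) - 5(6) = -16  true

Constraint 5 does not hold.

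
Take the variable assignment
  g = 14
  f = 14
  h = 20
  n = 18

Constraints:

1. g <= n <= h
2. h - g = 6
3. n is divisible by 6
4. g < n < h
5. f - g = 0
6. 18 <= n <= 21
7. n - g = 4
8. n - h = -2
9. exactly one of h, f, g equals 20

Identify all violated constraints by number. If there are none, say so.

1. values 14 <= 18 <= 20  OK
2. h - g = 20 - 14 = 6  OK
3. 18 / 6 = 3, so 6 divides 18  OK
4. values 14 < 18 < 20  OK
5. f - g = 14 - 14 = 0  OK
6. n = 18 lies in [18, 21]  OK
7. n - g = 18 - 14 = 4  OK
8. n - h = 18 - 20 = -2  OK
9. h=20, f=14, g=14; 1 of them equals 20  OK

No violations.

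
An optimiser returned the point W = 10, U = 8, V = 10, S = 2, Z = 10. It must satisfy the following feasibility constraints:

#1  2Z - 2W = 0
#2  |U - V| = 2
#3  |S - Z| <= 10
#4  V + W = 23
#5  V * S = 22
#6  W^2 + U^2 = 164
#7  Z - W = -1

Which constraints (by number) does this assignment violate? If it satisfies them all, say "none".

#1 2Z - 2W = 2(10) - 2(10) = 0  yes
#2 |8 - 10| = 2  yes
#3 |2 - 10| = 8; 8 ≤ 10  yes
#4 V + W = 10 + 10 = 20, not 23  no
#5 V * S = 10 * 2 = 20, not 22  no
#6 W^2 + U^2 = 10^2 + 8^2 = 100 + 64 = 164  yes
#7 Z - W = 10 - 10 = 0, not -1  no

The assignment fails constraints 4, 5, 7.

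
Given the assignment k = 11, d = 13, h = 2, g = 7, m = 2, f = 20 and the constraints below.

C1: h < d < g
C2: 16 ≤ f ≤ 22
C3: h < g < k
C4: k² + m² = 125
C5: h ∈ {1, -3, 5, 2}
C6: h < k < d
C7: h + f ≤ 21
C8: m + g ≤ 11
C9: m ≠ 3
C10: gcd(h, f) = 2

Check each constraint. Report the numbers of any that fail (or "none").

C1: values 2, 13, 7; d = 13 is not < g = 7 — fails.
C2: f = 20 lies in [16, 22] — holds.
C3: values 2 < 7 < 11 — holds.
C4: k² + m² = 11² + 2² = 121 + 4 = 125 — holds.
C5: h = 2 is in {1, -3, 5, 2} — holds.
C6: values 2 < 11 < 13 — holds.
C7: h + f = 2 + 20 = 22; 22 > 21, bound 21 not met — fails.
C8: m + g = 2 + 7 = 9; 9 ≤ 11 — holds.
C9: m = 2, and 2 ≠ 3 — holds.
C10: gcd(2, 20) = 2 — holds.

The assignment fails constraints 1, 7.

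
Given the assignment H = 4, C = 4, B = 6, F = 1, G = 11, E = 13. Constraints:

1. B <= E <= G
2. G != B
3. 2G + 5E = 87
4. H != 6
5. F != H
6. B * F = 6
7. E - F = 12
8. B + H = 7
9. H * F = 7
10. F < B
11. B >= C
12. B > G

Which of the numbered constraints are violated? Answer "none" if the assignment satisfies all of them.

Constraints 1, 8, 9, and 12 are violated.

1. values 6, 13, 11; E = 13 is not <= G = 11 — violated.
2. G = 11, B = 6; distinct — satisfied.
3. 2G + 5E = 2(11) + 5(13) = 87 — satisfied.
4. H = 4, and 4 ≠ 6 — satisfied.
5. F = 1, H = 4; distinct — satisfied.
6. B * F = 6 * 1 = 6 — satisfied.
7. E - F = 13 - 1 = 12 — satisfied.
8. B + H = 6 + 4 = 10, not 7 — violated.
9. H * F = 4 * 1 = 4, not 7 — violated.
10. F = 1, B = 6; 1 < 6 — satisfied.
11. B = 6, C = 4; 6 ≥ 4 — satisfied.
12. B = 6, G = 11; 6 ≤ 11 (want >) — violated.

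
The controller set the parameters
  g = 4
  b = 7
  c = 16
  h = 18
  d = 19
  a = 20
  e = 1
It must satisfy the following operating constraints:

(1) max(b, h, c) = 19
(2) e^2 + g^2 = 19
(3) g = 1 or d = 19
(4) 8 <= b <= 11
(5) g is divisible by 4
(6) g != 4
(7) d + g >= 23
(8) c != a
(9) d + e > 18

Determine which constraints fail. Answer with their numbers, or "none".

The assignment fails constraints 1, 2, 4, and 6.

(1) max(7, 18, 16) = 18, not 19 — does not hold.
(2) e^2 + g^2 = 1^2 + 4^2 = 1 + 16 = 17, not 19 — does not hold.
(3) g = 4 ≠ 1, but d = 19 = 19 (second disjunct) — holds.
(4) b = 7 is outside [8, 11] — does not hold.
(5) 4 / 4 = 1, so 4 divides 4 — holds.
(6) g = 4, but 4 is required to differ — does not hold.
(7) d + g = 19 + 4 = 23; 23 ≥ 23 — holds.
(8) c = 16, a = 20; distinct — holds.
(9) d + e = 19 + 1 = 20; 20 > 18 — holds.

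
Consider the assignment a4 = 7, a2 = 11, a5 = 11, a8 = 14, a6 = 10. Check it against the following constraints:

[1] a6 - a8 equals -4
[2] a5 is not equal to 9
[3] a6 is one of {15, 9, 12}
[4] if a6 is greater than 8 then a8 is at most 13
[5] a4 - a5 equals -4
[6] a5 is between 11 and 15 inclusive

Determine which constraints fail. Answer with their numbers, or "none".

Violated: 3 and 4.

[1] a6 - a8 = 10 - 14 = -4 — holds.
[2] a5 = 11, and 11 ≠ 9 — holds.
[3] a6 = 10 is not in {15, 9, 12} — fails.
[4] a6 = 10 > 8, so we need a8 ≤ 13; but a8 = 14 > 13 — fails.
[5] a4 - a5 = 7 - 11 = -4 — holds.
[6] a5 = 11 lies in [11, 15] — holds.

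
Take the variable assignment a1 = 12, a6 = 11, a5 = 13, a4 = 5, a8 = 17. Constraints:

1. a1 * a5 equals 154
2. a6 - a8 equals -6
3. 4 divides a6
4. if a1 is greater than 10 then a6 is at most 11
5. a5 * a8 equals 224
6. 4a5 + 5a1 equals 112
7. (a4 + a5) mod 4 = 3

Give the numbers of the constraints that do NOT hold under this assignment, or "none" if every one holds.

Constraints 1, 3, 5, 7 do not hold.

1. a1 * a5 = 12 * 13 = 156, not 154  ✗
2. a6 - a8 = 11 - 17 = -6  ✓
3. 11 = 4*2 + 3, so 4 does not divide 11  ✗
4. a1 = 12 > 10, so we need a6 ≤ 11; a6 = 11 ≤ 11  ✓
5. a5 * a8 = 13 * 17 = 221, not 224  ✗
6. 4a5 + 5a1 = 4(13) + 5(12) = 112  ✓
7. a4 + a5 = 18; 18 mod 4 = 2, not 3  ✗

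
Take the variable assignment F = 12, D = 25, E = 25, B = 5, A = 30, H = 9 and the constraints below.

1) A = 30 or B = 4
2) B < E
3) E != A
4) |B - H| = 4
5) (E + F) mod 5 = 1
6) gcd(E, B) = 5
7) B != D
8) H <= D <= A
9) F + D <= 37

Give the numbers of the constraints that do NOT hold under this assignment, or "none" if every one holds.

Violated: 5.

1) A = 30 = 30 (first disjunct)  ✔
2) B = 5, E = 25; 5 < 25  ✔
3) E = 25, A = 30; distinct  ✔
4) |5 - 9| = 4  ✔
5) E + F = 37; 37 mod 5 = 2, not 1  ✘
6) gcd(25, 5) = 5  ✔
7) B = 5, D = 25; distinct  ✔
8) values 9 <= 25 <= 30  ✔
9) F + D = 12 + 25 = 37; 37 ≤ 37  ✔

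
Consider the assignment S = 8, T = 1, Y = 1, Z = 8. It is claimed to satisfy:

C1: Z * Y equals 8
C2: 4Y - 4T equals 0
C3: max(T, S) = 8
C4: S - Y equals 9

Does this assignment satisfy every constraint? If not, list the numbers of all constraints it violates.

Constraint 4 is violated.

C1: Z * Y = 8 * 1 = 8 — OK.
C2: 4Y - 4T = 4(1) - 4(1) = 0 — OK.
C3: max(1, 8) = 8 — OK.
C4: S - Y = 8 - 1 = 7, not 9 — violated.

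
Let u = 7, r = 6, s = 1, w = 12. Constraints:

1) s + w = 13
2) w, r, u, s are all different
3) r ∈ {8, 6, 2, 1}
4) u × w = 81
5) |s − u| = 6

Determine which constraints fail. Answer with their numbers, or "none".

1) s + w = 1 + 12 = 13  OK
2) values 12, 6, 7, 1 are pairwise distinct  OK
3) r = 6 is in {8, 6, 2, 1}  OK
4) u × w = 7 × 12 = 84, not 81  FAIL
5) |1 − 7| = 6  OK

The assignment fails constraint 4.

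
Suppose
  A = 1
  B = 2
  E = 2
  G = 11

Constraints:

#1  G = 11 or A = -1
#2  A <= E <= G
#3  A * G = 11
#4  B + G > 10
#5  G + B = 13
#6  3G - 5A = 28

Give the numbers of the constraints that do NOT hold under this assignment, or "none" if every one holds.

#1 G = 11 = 11 (first disjunct)  OK
#2 values 1 <= 2 <= 11  OK
#3 A * G = 1 * 11 = 11  OK
#4 B + G = 2 + 11 = 13; 13 > 10  OK
#5 G + B = 11 + 2 = 13  OK
#6 3G - 5A = 3(11) - 5(1) = 28  OK

Yes — all constraints hold.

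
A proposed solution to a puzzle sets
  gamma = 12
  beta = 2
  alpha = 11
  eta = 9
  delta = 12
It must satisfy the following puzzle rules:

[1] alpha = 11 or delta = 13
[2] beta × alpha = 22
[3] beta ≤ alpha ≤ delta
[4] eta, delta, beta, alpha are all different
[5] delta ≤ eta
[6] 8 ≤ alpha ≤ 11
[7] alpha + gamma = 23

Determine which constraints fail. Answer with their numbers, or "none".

Constraint 5 does not hold.

[1] alpha = 11 = 11 (first disjunct) — holds.
[2] beta × alpha = 2 × 11 = 22 — holds.
[3] values 2 ≤ 11 ≤ 12 — holds.
[4] values 9, 12, 2, 11 are pairwise distinct — holds.
[5] delta = 12, eta = 9; 12 > 9 (want ≤) — does not hold.
[6] alpha = 11 lies in [8, 11] — holds.
[7] alpha + gamma = 11 + 12 = 23 — holds.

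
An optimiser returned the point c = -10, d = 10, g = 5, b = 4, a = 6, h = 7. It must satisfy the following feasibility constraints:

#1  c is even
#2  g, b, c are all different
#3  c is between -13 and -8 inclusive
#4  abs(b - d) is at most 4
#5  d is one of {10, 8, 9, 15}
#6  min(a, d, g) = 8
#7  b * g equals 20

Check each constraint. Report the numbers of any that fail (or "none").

#1 c = -10 is even  holds
#2 values 5, 4, -10 are pairwise distinct  holds
#3 c = -10 lies in [-13, -8]  holds
#4 abs(4 - 10) = 6; 6 > 4, exceeds bound 4  fails
#5 d = 10 is in {10, 8, 9, 15}  holds
#6 min(6, 10, 5) = 5, not 8  fails
#7 b * g = 4 * 5 = 20  holds

No — constraints 4 and 6 are not satisfied.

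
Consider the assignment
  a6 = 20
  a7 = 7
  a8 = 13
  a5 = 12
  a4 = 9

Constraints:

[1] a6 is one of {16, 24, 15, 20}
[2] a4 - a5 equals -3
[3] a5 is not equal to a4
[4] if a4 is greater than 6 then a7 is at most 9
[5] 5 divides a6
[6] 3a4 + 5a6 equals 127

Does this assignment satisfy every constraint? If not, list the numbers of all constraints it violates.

All constraints are satisfied.

[1] a6 = 20 is in {16, 24, 15, 20} — holds.
[2] a4 - a5 = 9 - 12 = -3 — holds.
[3] a5 = 12, a4 = 9; distinct — holds.
[4] a4 = 9 > 6, so we need a7 ≤ 9; a7 = 7 ≤ 9 — holds.
[5] 20 / 5 = 4, so 5 divides 20 — holds.
[6] 3a4 + 5a6 = 3(9) + 5(20) = 127 — holds.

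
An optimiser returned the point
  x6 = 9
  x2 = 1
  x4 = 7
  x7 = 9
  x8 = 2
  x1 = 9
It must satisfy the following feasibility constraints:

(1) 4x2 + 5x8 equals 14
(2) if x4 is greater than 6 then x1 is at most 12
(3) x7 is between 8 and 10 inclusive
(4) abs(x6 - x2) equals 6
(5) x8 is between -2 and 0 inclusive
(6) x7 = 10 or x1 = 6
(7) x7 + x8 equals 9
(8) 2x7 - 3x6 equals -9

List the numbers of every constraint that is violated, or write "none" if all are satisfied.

(1) 4x2 + 5x8 = 4(1) + 5(2) = 14 — satisfied.
(2) x4 = 7 > 6, so we need x1 ≤ 12; x1 = 9 ≤ 12 — satisfied.
(3) x7 = 9 lies in [8, 10] — satisfied.
(4) abs(9 - 1) = 8, not 6 — violated.
(5) x8 = 2 is outside [-2, 0] — violated.
(6) x7 = 9 ≠ 10 and x1 = 9 ≠ 6; both disjuncts false — violated.
(7) x7 + x8 = 9 + 2 = 11, not 9 — violated.
(8) 2x7 - 3x6 = 2(9) - 3(9) = -9 — satisfied.

The assignment fails constraints 4, 5, 6, and 7.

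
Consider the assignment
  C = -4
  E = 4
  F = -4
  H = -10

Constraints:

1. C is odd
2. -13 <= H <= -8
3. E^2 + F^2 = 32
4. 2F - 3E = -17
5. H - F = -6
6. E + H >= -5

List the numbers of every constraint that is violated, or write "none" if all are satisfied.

Constraints 1, 4, 6 do not hold.

1. C = -4 is even  FAIL
2. H = -10 lies in [-13, -8]  OK
3. E^2 + F^2 = 4^2 + (-4)^2 = 16 + 16 = 32  OK
4. 2F - 3E = 2(-4) - 3(4) = -20, not -17  FAIL
5. H - F = -10 - (-4) = -6  OK
6. E + H = 4 + (-10) = -6; -6 < -5, bound -5 not met  FAIL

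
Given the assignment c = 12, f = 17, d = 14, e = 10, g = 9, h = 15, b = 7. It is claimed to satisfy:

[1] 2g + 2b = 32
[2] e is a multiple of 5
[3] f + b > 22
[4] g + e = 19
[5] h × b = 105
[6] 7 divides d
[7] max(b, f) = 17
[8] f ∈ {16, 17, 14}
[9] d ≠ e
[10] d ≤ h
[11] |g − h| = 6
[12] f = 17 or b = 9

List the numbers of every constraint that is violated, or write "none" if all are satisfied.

All constraints are satisfied.

[1] 2g + 2b = 2(9) + 2(7) = 32  holds
[2] 10 / 5 = 2, so 5 divides 10  holds
[3] f + b = 17 + 7 = 24; 24 > 22  holds
[4] g + e = 9 + 10 = 19  holds
[5] h × b = 15 × 7 = 105  holds
[6] 14 / 7 = 2, so 7 divides 14  holds
[7] max(7, 17) = 17  holds
[8] f = 17 is in {16, 17, 14}  holds
[9] d = 14, e = 10; distinct  holds
[10] d = 14, h = 15; 14 ≤ 15  holds
[11] |9 − 15| = 6  holds
[12] f = 17 = 17 (first disjunct)  holds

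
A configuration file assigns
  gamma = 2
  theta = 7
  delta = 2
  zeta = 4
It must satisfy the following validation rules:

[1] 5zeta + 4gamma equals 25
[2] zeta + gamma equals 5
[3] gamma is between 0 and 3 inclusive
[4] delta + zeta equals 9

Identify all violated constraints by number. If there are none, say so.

Violated: 1, 2, 4.

[1] 5zeta + 4gamma = 5(4) + 4(2) = 28, not 25  ✘
[2] zeta + gamma = 4 + 2 = 6, not 5  ✘
[3] gamma = 2 lies in [0, 3]  ✔
[4] delta + zeta = 2 + 4 = 6, not 9  ✘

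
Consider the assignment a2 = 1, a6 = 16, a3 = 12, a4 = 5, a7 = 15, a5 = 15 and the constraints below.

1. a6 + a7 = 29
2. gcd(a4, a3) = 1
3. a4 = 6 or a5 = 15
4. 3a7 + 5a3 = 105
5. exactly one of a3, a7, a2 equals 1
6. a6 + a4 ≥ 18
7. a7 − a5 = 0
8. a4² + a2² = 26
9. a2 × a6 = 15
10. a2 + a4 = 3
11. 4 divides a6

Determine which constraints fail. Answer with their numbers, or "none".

1. a6 + a7 = 16 + 15 = 31, not 29  no
2. gcd(5, 12) = 1  yes
3. a4 = 5 ≠ 6, but a5 = 15 = 15 (second disjunct)  yes
4. 3a7 + 5a3 = 3(15) + 5(12) = 105  yes
5. a3=12, a7=15, a2=1; 1 of them equals 1  yes
6. a6 + a4 = 16 + 5 = 21; 21 ≥ 18  yes
7. a7 − a5 = 15 − 15 = 0  yes
8. a4² + a2² = 5² + 1² = 25 + 1 = 26  yes
9. a2 × a6 = 1 × 16 = 16, not 15  no
10. a2 + a4 = 1 + 5 = 6, not 3  no
11. 16 / 4 = 4, so 4 divides 16  yes

Constraints 1, 9, and 10 are violated.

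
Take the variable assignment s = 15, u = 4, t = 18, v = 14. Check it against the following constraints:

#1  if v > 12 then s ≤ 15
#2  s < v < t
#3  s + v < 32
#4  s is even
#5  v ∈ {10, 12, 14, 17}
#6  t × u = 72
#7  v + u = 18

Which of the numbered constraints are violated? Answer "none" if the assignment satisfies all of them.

Constraints 2 and 4 do not hold.

#1 v = 14 > 12, so we need s ≤ 15; s = 15 ≤ 15  OK
#2 values 15, 14, 18; s = 15 is not < v = 14  FAIL
#3 s + v = 15 + 14 = 29; 29 < 32  OK
#4 s = 15 is odd  FAIL
#5 v = 14 is in {10, 12, 14, 17}  OK
#6 t × u = 18 × 4 = 72  OK
#7 v + u = 14 + 4 = 18  OK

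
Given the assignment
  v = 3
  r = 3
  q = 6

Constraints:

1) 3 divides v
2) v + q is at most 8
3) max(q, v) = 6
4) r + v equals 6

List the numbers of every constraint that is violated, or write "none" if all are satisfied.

Constraint 2 does not hold.

1) 3 / 3 = 1, so 3 divides 3 — satisfied.
2) v + q = 3 + 6 = 9; 9 > 8, bound 8 not met — violated.
3) max(6, 3) = 6 — satisfied.
4) r + v = 3 + 3 = 6 — satisfied.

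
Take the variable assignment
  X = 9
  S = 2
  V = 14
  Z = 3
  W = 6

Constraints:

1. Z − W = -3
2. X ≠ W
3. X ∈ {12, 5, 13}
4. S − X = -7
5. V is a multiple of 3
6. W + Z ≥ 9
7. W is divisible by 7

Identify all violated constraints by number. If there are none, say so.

1. Z − W = 3 − 6 = -3  ✔
2. X = 9, W = 6; distinct  ✔
3. X = 9 is not in {12, 5, 13}  ✘
4. S − X = 2 − 9 = -7  ✔
5. 14 = 3×4 + 2, so 3 does not divide 14  ✘
6. W + Z = 6 + 3 = 9; 9 ≥ 9  ✔
7. 6 = 7×0 + 6, so 7 does not divide 6  ✘

Constraints 3, 5, 7 do not hold.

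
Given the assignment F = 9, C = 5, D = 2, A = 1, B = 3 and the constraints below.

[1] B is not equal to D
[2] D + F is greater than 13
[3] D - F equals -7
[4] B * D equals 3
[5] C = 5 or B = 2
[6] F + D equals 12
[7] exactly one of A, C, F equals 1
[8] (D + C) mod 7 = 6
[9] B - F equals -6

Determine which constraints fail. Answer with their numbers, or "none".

[1] B = 3, D = 2; distinct — OK.
[2] D + F = 2 + 9 = 11; 11 ≤ 13, bound 13 not met — violated.
[3] D - F = 2 - 9 = -7 — OK.
[4] B * D = 3 * 2 = 6, not 3 — violated.
[5] C = 5 = 5 (first disjunct) — OK.
[6] F + D = 9 + 2 = 11, not 12 — violated.
[7] A=1, C=5, F=9; 1 of them equals 1 — OK.
[8] D + C = 7; 7 mod 7 = 0, not 6 — violated.
[9] B - F = 3 - 9 = -6 — OK.

Violated: 2, 4, 6, 8.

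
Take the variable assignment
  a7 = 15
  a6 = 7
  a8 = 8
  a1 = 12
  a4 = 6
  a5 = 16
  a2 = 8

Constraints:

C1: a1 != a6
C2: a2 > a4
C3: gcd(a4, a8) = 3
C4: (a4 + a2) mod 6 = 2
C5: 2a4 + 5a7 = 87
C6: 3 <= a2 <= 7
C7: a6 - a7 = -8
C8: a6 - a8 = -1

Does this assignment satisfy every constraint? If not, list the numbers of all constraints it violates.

Violated: 3 and 6.

C1: a1 = 12, a6 = 7; distinct — OK.
C2: a2 = 8, a4 = 6; 8 > 6 — OK.
C3: gcd(6, 8) = 2, not 3 — violated.
C4: a4 + a2 = 14; 14 mod 6 = 2 — OK.
C5: 2a4 + 5a7 = 2(6) + 5(15) = 87 — OK.
C6: a2 = 8 is outside [3, 7] — violated.
C7: a6 - a7 = 7 - 15 = -8 — OK.
C8: a6 - a8 = 7 - 8 = -1 — OK.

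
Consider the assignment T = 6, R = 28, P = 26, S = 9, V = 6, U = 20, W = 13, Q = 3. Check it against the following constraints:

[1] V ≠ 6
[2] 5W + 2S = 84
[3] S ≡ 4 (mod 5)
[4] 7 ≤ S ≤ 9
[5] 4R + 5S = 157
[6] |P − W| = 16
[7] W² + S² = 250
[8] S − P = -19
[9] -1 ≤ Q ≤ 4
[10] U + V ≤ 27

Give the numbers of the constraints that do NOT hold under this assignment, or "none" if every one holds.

Violated: 1, 2, 6, and 8.

[1] V = 6, but 6 is required to differ  fails
[2] 5W + 2S = 5(13) + 2(9) = 83, not 84  fails
[3] 9 mod 5 = 4  holds
[4] S = 9 lies in [7, 9]  holds
[5] 4R + 5S = 4(28) + 5(9) = 157  holds
[6] |26 − 13| = 13, not 16  fails
[7] W² + S² = 13² + 9² = 169 + 81 = 250  holds
[8] S − P = 9 − 26 = -17, not -19  fails
[9] Q = 3 lies in [-1, 4]  holds
[10] U + V = 20 + 6 = 26; 26 ≤ 27  holds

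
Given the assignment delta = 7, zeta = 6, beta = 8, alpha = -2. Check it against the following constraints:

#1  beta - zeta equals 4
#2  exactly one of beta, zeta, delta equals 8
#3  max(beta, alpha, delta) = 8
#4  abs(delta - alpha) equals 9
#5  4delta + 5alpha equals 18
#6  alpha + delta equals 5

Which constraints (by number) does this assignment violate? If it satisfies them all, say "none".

#1 beta - zeta = 8 - 6 = 2, not 4 — fails.
#2 beta=8, zeta=6, delta=7; 1 of them equals 8 — holds.
#3 max(8, -2, 7) = 8 — holds.
#4 abs(7 - (-2)) = 9 — holds.
#5 4delta + 5alpha = 4(7) + 5(-2) = 18 — holds.
#6 alpha + delta = -2 + 7 = 5 — holds.

Constraint 1 does not hold.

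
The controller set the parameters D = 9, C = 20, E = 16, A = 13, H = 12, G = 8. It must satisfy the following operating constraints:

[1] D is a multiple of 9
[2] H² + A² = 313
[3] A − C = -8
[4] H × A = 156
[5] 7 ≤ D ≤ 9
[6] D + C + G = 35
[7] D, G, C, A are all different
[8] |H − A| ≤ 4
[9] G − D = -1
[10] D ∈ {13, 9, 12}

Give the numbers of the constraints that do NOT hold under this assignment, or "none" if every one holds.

Violated: 3 and 6.

[1] 9 / 9 = 1, so 9 divides 9  ✔
[2] H² + A² = 12² + 13² = 144 + 169 = 313  ✔
[3] A − C = 13 − 20 = -7, not -8  ✘
[4] H × A = 12 × 13 = 156  ✔
[5] D = 9 lies in [7, 9]  ✔
[6] D + C + G = 9 + 20 + 8 = 37, not 35  ✘
[7] values 9, 8, 20, 13 are pairwise distinct  ✔
[8] |12 − 13| = 1; 1 ≤ 4  ✔
[9] G − D = 8 − 9 = -1  ✔
[10] D = 9 is in {13, 9, 12}  ✔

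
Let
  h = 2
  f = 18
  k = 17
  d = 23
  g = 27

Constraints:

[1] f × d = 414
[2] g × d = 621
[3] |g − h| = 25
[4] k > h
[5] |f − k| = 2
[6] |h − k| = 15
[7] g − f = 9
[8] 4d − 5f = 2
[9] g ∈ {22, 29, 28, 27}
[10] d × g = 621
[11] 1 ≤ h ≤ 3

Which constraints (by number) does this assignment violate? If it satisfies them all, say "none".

[1] f × d = 18 × 23 = 414 — satisfied.
[2] g × d = 27 × 23 = 621 — satisfied.
[3] |27 − 2| = 25 — satisfied.
[4] k = 17, h = 2; 17 > 2 — satisfied.
[5] |18 − 17| = 1, not 2 — violated.
[6] |2 − 17| = 15 — satisfied.
[7] g − f = 27 − 18 = 9 — satisfied.
[8] 4d − 5f = 4(23) − 5(18) = 2 — satisfied.
[9] g = 27 is in {22, 29, 28, 27} — satisfied.
[10] d × g = 23 × 27 = 621 — satisfied.
[11] h = 2 lies in [1, 3] — satisfied.

No — constraint 5 is not satisfied.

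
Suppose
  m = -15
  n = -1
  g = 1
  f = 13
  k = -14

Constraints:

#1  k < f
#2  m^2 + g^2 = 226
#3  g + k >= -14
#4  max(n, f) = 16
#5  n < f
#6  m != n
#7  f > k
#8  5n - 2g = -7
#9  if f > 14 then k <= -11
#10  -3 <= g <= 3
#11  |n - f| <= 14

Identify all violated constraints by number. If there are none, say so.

#1 k = -14, f = 13; -14 < 13  yes
#2 m^2 + g^2 = (-15)^2 + 1^2 = 225 + 1 = 226  yes
#3 g + k = 1 + (-14) = -13; -13 ≥ -14  yes
#4 max(-1, 13) = 13, not 16  no
#5 n = -1, f = 13; -1 < 13  yes
#6 m = -15, n = -1; distinct  yes
#7 f = 13, k = -14; 13 > -14  yes
#8 5n - 2g = 5(-1) - 2(1) = -7  yes
#9 f = 13, not > 14; antecedent false, conditional vacuously true  yes
#10 g = 1 lies in [-3, 3]  yes
#11 |-1 - 13| = 14; 14 ≤ 14  yes

Violated: 4.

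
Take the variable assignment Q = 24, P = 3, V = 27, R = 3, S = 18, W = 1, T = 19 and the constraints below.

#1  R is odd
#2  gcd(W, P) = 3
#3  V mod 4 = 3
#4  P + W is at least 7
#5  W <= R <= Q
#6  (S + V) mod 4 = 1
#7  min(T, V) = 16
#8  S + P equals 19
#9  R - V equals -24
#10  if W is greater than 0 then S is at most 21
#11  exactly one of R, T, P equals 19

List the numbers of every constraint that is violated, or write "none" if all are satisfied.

No — constraints 2, 4, 7, and 8 are not satisfied.

#1 R = 3 is odd — holds.
#2 gcd(1, 3) = 1, not 3 — fails.
#3 27 mod 4 = 3 — holds.
#4 P + W = 3 + 1 = 4; 4 < 7, bound 7 not met — fails.
#5 values 1 <= 3 <= 24 — holds.
#6 S + V = 45; 45 mod 4 = 1 — holds.
#7 min(19, 27) = 19, not 16 — fails.
#8 S + P = 18 + 3 = 21, not 19 — fails.
#9 R - V = 3 - 27 = -24 — holds.
#10 W = 1 > 0, so we need S ≤ 21; S = 18 ≤ 21 — holds.
#11 R=3, T=19, P=3; 1 of them equals 19 — holds.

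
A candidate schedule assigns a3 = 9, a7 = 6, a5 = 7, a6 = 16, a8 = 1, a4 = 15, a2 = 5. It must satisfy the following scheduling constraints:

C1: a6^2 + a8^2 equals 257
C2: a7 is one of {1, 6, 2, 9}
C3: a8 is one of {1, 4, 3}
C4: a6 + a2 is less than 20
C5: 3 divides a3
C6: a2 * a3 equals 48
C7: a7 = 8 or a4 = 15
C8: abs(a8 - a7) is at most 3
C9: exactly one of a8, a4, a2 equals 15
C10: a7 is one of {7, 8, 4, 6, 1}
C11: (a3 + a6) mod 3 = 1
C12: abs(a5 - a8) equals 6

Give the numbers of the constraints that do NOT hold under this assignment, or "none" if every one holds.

C1: a6^2 + a8^2 = 16^2 + 1^2 = 256 + 1 = 257  holds
C2: a7 = 6 is in {1, 6, 2, 9}  holds
C3: a8 = 1 is in {1, 4, 3}  holds
C4: a6 + a2 = 16 + 5 = 21; 21 ≥ 20, bound 20 not met  fails
C5: 9 / 3 = 3, so 3 divides 9  holds
C6: a2 * a3 = 5 * 9 = 45, not 48  fails
C7: a7 = 6 ≠ 8, but a4 = 15 = 15 (second disjunct)  holds
C8: abs(1 - 6) = 5; 5 > 3, exceeds bound 3  fails
C9: a8=1, a4=15, a2=5; 1 of them equals 15  holds
C10: a7 = 6 is in {7, 8, 4, 6, 1}  holds
C11: a3 + a6 = 25; 25 mod 3 = 1  holds
C12: abs(7 - 1) = 6  holds

Constraints 4, 6, and 8 do not hold.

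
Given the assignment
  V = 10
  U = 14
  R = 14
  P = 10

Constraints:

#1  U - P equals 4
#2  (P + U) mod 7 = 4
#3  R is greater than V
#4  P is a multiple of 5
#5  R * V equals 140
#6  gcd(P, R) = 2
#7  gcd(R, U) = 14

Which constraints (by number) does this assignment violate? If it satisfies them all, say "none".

#1 U - P = 14 - 10 = 4 — holds.
#2 P + U = 24; 24 mod 7 = 3, not 4 — fails.
#3 R = 14, V = 10; 14 > 10 — holds.
#4 10 / 5 = 2, so 5 divides 10 — holds.
#5 R * V = 14 * 10 = 140 — holds.
#6 gcd(10, 14) = 2 — holds.
#7 gcd(14, 14) = 14 — holds.

Constraint 2 is violated.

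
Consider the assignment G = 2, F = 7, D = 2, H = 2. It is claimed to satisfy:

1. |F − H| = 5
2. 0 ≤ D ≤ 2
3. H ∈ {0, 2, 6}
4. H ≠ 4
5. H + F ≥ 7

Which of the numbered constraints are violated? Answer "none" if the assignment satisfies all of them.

The assignment satisfies every constraint.

1. |7 − 2| = 5 — holds.
2. D = 2 lies in [0, 2] — holds.
3. H = 2 is in {0, 2, 6} — holds.
4. H = 2, and 2 ≠ 4 — holds.
5. H + F = 2 + 7 = 9; 9 ≥ 7 — holds.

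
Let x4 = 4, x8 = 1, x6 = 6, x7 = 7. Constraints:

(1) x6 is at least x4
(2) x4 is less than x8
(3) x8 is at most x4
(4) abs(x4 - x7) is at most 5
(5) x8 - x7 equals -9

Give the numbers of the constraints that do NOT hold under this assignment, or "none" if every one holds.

(1) x6 = 6, x4 = 4; 6 ≥ 4  yes
(2) x4 = 4, x8 = 1; 4 ≥ 1 (want <)  no
(3) x8 = 1, x4 = 4; 1 ≤ 4  yes
(4) abs(4 - 7) = 3; 3 ≤ 5  yes
(5) x8 - x7 = 1 - 7 = -6, not -9  no

Constraints 2 and 5 are violated.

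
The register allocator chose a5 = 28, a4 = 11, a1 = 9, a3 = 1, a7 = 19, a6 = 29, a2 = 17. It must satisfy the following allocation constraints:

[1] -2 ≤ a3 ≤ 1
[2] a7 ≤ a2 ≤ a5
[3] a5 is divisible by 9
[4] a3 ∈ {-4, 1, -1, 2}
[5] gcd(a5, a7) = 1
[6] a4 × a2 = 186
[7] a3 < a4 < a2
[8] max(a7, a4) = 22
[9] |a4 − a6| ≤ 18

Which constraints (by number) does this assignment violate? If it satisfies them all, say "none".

[1] a3 = 1 lies in [-2, 1] — holds.
[2] values 19, 17, 28; a7 = 19 is not ≤ a2 = 17 — fails.
[3] 28 = 9×3 + 1, so 9 does not divide 28 — fails.
[4] a3 = 1 is in {-4, 1, -1, 2} — holds.
[5] gcd(28, 19) = 1 — holds.
[6] a4 × a2 = 11 × 17 = 187, not 186 — fails.
[7] values 1 < 11 < 17 — holds.
[8] max(19, 11) = 19, not 22 — fails.
[9] |11 − 29| = 18; 18 ≤ 18 — holds.

Constraints 2, 3, 6, and 8 are violated.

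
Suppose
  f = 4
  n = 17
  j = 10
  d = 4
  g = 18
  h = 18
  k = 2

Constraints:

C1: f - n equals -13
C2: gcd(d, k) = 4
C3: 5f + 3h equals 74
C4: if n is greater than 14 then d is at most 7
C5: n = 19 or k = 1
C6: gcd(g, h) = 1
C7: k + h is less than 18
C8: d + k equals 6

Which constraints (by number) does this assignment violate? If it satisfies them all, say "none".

C1: f - n = 4 - 17 = -13 — holds.
C2: gcd(4, 2) = 2, not 4 — does not hold.
C3: 5f + 3h = 5(4) + 3(18) = 74 — holds.
C4: n = 17 > 14, so we need d ≤ 7; d = 4 ≤ 7 — holds.
C5: n = 17 ≠ 19 and k = 2 ≠ 1; both disjuncts false — does not hold.
C6: gcd(18, 18) = 18, not 1 — does not hold.
C7: k + h = 2 + 18 = 20; 20 ≥ 18, bound 18 not met — does not hold.
C8: d + k = 4 + 2 = 6 — holds.

Constraints 2, 5, 6, 7 are violated.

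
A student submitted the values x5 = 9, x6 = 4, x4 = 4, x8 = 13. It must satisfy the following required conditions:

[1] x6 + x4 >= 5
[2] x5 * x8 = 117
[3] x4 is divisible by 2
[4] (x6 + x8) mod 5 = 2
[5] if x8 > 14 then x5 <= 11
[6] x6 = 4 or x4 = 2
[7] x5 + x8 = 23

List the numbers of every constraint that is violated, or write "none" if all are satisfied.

The assignment fails constraint 7.

[1] x6 + x4 = 4 + 4 = 8; 8 ≥ 5 — holds.
[2] x5 * x8 = 9 * 13 = 117 — holds.
[3] 4 / 2 = 2, so 2 divides 4 — holds.
[4] x6 + x8 = 17; 17 mod 5 = 2 — holds.
[5] x8 = 13, not > 14; antecedent false, conditional vacuously true — holds.
[6] x6 = 4 = 4 (first disjunct) — holds.
[7] x5 + x8 = 9 + 13 = 22, not 23 — does not hold.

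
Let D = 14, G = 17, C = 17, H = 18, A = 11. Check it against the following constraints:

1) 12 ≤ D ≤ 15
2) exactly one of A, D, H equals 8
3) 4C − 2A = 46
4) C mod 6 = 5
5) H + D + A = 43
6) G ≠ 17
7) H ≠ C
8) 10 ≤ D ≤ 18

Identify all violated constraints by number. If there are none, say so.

1) D = 14 lies in [12, 15] — OK.
2) A=11, D=14, H=18; 0 of them equal 8, not exactly one — violated.
3) 4C − 2A = 4(17) − 2(11) = 46 — OK.
4) 17 mod 6 = 5 — OK.
5) H + D + A = 18 + 14 + 11 = 43 — OK.
6) G = 17, but 17 is required to differ — violated.
7) H = 18, C = 17; distinct — OK.
8) D = 14 lies in [10, 18] — OK.

Constraints 2 and 6 are violated.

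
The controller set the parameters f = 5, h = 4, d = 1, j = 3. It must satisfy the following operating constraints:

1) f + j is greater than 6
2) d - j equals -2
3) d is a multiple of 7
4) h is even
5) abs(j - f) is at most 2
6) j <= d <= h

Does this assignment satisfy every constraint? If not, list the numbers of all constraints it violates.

1) f + j = 5 + 3 = 8; 8 > 6  holds
2) d - j = 1 - 3 = -2  holds
3) 1 = 7*0 + 1, so 7 does not divide 1  fails
4) h = 4 is even  holds
5) abs(3 - 5) = 2; 2 ≤ 2  holds
6) values 3, 1, 4; j = 3 is not <= d = 1  fails

Constraints 3, 6 do not hold.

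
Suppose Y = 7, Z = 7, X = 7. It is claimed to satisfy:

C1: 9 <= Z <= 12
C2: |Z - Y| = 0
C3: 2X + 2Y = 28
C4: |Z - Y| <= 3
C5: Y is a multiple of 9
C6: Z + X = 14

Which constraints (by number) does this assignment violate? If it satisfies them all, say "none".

C1: Z = 7 is outside [9, 12] — violated.
C2: |7 - 7| = 0 — satisfied.
C3: 2X + 2Y = 2(7) + 2(7) = 28 — satisfied.
C4: |7 - 7| = 0; 0 ≤ 3 — satisfied.
C5: 7 = 9*0 + 7, so 9 does not divide 7 — violated.
C6: Z + X = 7 + 7 = 14 — satisfied.

The assignment fails constraints 1 and 5.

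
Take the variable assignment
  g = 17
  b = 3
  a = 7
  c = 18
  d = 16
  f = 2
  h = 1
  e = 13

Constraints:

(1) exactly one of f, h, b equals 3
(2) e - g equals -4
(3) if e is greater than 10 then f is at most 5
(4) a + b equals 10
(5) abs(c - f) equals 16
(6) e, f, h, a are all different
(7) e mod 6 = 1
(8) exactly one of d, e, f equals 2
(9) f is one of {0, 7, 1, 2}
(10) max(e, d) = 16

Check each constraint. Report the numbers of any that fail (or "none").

(1) f=2, h=1, b=3; 1 of them equals 3  ✓
(2) e - g = 13 - 17 = -4  ✓
(3) e = 13 > 10, so we need f ≤ 5; f = 2 ≤ 5  ✓
(4) a + b = 7 + 3 = 10  ✓
(5) abs(18 - 2) = 16  ✓
(6) values 13, 2, 1, 7 are pairwise distinct  ✓
(7) 13 mod 6 = 1  ✓
(8) d=16, e=13, f=2; 1 of them equals 2  ✓
(9) f = 2 is in {0, 7, 1, 2}  ✓
(10) max(13, 16) = 16  ✓

All constraints are satisfied.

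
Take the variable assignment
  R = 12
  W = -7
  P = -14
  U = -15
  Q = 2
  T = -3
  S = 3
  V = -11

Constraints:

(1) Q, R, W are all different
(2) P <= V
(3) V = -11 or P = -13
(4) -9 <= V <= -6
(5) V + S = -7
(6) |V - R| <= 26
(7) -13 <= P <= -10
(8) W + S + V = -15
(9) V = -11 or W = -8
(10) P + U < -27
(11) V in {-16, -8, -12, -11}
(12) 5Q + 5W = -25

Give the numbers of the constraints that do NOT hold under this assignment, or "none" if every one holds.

Constraints 4, 5, 7 do not hold.

(1) values 2, 12, -7 are pairwise distinct  holds
(2) P = -14, V = -11; -14 ≤ -11  holds
(3) V = -11 = -11 (first disjunct)  holds
(4) V = -11 is outside [-9, -6]  fails
(5) V + S = -11 + 3 = -8, not -7  fails
(6) |-11 - 12| = 23; 23 ≤ 26  holds
(7) P = -14 is outside [-13, -10]  fails
(8) W + S + V = -7 + 3 + (-11) = -15  holds
(9) V = -11 = -11 (first disjunct)  holds
(10) P + U = -14 + (-15) = -29; -29 < -27  holds
(11) V = -11 is in {-16, -8, -12, -11}  holds
(12) 5Q + 5W = 5(2) + 5(-7) = -25  holds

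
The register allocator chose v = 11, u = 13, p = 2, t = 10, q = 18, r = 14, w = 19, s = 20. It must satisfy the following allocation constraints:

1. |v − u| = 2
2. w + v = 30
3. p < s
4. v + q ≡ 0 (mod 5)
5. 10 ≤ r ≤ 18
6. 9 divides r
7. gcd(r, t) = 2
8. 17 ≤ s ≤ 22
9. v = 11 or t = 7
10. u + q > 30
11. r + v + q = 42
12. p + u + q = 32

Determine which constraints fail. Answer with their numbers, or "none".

The assignment fails constraints 4, 6, 11, and 12.

1. |11 − 13| = 2 — satisfied.
2. w + v = 19 + 11 = 30 — satisfied.
3. p = 2, s = 20; 2 < 20 — satisfied.
4. v + q = 29; 29 mod 5 = 4, not 0 — violated.
5. r = 14 lies in [10, 18] — satisfied.
6. 14 = 9×1 + 5, so 9 does not divide 14 — violated.
7. gcd(14, 10) = 2 — satisfied.
8. s = 20 lies in [17, 22] — satisfied.
9. v = 11 = 11 (first disjunct) — satisfied.
10. u + q = 13 + 18 = 31; 31 > 30 — satisfied.
11. r + v + q = 14 + 11 + 18 = 43, not 42 — violated.
12. p + u + q = 2 + 13 + 18 = 33, not 32 — violated.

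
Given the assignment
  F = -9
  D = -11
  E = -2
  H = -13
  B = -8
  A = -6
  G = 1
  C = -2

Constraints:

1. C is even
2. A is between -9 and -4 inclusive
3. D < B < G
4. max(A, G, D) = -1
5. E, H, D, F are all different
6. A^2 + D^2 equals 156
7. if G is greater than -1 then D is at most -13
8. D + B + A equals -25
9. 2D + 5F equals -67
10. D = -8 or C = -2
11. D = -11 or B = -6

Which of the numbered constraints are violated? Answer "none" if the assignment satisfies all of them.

The assignment fails constraints 4, 6, and 7.

1. C = -2 is even  ✔
2. A = -6 lies in [-9, -4]  ✔
3. values -11 < -8 < 1  ✔
4. max(-6, 1, -11) = 1, not -1  ✘
5. values -2, -13, -11, -9 are pairwise distinct  ✔
6. A^2 + D^2 = (-6)^2 + (-11)^2 = 36 + 121 = 157, not 156  ✘
7. G = 1 > -1, so we need D ≤ -13; but D = -11 > -13  ✘
8. D + B + A = -11 + (-8) + (-6) = -25  ✔
9. 2D + 5F = 2(-11) + 5(-9) = -67  ✔
10. D = -11 ≠ -8, but C = -2 = -2 (second disjunct)  ✔
11. D = -11 = -11 (first disjunct)  ✔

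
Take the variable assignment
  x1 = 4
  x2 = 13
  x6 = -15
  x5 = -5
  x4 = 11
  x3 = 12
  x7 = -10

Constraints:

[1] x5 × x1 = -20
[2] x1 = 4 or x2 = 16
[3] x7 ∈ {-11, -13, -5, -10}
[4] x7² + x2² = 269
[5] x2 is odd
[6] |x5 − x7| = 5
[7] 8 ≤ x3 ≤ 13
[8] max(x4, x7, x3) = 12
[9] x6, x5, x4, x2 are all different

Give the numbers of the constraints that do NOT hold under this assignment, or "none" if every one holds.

None — every constraint holds.

[1] x5 × x1 = -5 × 4 = -20 — satisfied.
[2] x1 = 4 = 4 (first disjunct) — satisfied.
[3] x7 = -10 is in {-11, -13, -5, -10} — satisfied.
[4] x7² + x2² = (-10)² + 13² = 100 + 169 = 269 — satisfied.
[5] x2 = 13 is odd — satisfied.
[6] |-5 − (-10)| = 5 — satisfied.
[7] x3 = 12 lies in [8, 13] — satisfied.
[8] max(11, -10, 12) = 12 — satisfied.
[9] values -15, -5, 11, 13 are pairwise distinct — satisfied.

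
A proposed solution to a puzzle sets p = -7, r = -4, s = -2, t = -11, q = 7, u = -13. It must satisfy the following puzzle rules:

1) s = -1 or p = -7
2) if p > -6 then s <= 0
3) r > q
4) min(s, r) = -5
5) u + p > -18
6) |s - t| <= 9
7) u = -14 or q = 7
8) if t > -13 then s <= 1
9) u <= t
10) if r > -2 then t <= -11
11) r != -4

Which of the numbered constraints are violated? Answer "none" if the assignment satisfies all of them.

1) s = -2 ≠ -1, but p = -7 = -7 (second disjunct)  ✓
2) p = -7, not > -6; antecedent false, conditional vacuously true  ✓
3) r = -4, q = 7; -4 ≤ 7 (want >)  ✗
4) min(-2, -4) = -4, not -5  ✗
5) u + p = -13 + (-7) = -20; -20 ≤ -18, bound -18 not met  ✗
6) |-2 - (-11)| = 9; 9 ≤ 9  ✓
7) u = -13 ≠ -14, but q = 7 = 7 (second disjunct)  ✓
8) t = -11 > -13, so we need s ≤ 1; s = -2 ≤ 1  ✓
9) u = -13, t = -11; -13 ≤ -11  ✓
10) r = -4, not > -2; antecedent false, conditional vacuously true  ✓
11) r = -4, but -4 is required to differ  ✗

No — constraints 3, 4, 5, and 11 are not satisfied.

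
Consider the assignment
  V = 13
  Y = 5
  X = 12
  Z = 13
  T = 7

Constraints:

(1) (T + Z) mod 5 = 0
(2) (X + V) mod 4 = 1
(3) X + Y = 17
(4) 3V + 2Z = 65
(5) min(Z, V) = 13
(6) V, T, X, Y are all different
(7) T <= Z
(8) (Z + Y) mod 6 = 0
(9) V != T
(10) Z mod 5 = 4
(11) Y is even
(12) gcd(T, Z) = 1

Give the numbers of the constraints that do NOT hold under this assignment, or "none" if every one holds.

(1) T + Z = 20; 20 mod 5 = 0  OK
(2) X + V = 25; 25 mod 4 = 1  OK
(3) X + Y = 12 + 5 = 17  OK
(4) 3V + 2Z = 3(13) + 2(13) = 65  OK
(5) min(13, 13) = 13  OK
(6) values 13, 7, 12, 5 are pairwise distinct  OK
(7) T = 7, Z = 13; 7 ≤ 13  OK
(8) Z + Y = 18; 18 mod 6 = 0  OK
(9) V = 13, T = 7; distinct  OK
(10) 13 mod 5 = 3, not 4  FAIL
(11) Y = 5 is odd  FAIL
(12) gcd(7, 13) = 1  OK

Violated: 10, 11.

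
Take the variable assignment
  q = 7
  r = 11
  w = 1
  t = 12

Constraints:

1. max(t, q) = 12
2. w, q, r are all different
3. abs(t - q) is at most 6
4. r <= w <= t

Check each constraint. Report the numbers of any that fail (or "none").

1. max(12, 7) = 12  ✓
2. values 1, 7, 11 are pairwise distinct  ✓
3. abs(12 - 7) = 5; 5 ≤ 6  ✓
4. values 11, 1, 12; r = 11 is not <= w = 1  ✗

The assignment fails constraint 4.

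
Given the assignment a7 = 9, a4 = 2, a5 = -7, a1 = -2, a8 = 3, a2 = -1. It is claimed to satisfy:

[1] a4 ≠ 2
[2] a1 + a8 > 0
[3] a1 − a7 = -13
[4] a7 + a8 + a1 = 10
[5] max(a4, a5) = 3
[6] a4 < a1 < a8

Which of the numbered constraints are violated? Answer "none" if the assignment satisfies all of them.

No — constraints 1, 3, 5, and 6 are not satisfied.

[1] a4 = 2, but 2 is required to differ  ✘
[2] a1 + a8 = -2 + 3 = 1; 1 > 0  ✔
[3] a1 − a7 = -2 − 9 = -11, not -13  ✘
[4] a7 + a8 + a1 = 9 + 3 + (-2) = 10  ✔
[5] max(2, -7) = 2, not 3  ✘
[6] values 2, -2, 3; a4 = 2 is not < a1 = -2  ✘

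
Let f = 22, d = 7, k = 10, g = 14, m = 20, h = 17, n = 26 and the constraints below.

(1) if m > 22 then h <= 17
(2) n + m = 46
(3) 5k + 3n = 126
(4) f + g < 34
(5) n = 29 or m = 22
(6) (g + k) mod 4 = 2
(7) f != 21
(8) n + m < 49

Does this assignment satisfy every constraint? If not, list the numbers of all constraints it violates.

Constraints 3, 4, 5, and 6 are violated.

(1) m = 20, not > 22; antecedent false, conditional vacuously true  ✔
(2) n + m = 26 + 20 = 46  ✔
(3) 5k + 3n = 5(10) + 3(26) = 128, not 126  ✘
(4) f + g = 22 + 14 = 36; 36 ≥ 34, bound 34 not met  ✘
(5) n = 26 ≠ 29 and m = 20 ≠ 22; both disjuncts false  ✘
(6) g + k = 24; 24 mod 4 = 0, not 2  ✘
(7) f = 22, and 22 ≠ 21  ✔
(8) n + m = 26 + 20 = 46; 46 < 49  ✔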